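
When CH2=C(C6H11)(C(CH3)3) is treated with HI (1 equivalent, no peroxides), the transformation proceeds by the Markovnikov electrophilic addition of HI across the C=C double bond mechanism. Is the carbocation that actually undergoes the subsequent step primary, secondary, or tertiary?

Step 1: Electrophilic addition begins with the π(C=C) electrons forming a bond to the proton of HI. Following Markovnikov's rule, the resulting cation is tertiary. The H–I bond breaks heterolytically, releasing I⁻.
No single 1,2-shift to an adjacent carbon would give a more-substituted cation, so no rearrangement occurs.

tertiary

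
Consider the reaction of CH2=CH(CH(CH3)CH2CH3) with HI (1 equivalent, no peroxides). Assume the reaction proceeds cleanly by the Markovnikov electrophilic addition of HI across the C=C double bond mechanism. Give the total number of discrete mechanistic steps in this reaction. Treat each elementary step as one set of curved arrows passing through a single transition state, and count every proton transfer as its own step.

Step 1: Electrophilic addition begins with the π(C=C) electrons forming a bond to the proton of HI. Following Markovnikov's rule, the resulting cation is secondary. The H–I bond breaks heterolytically, releasing I⁻.
Step 2: A hydride (H with its bonding pair) migrates from the adjacent sec-butyl carbon to the cationic centre — a 1,2-hydride shift — upgrading the secondary cation to a tertiary one.
Step 3: I⁻ captures the cation: a lone pair on I⁻ fills the empty p orbital, producing the alkyl halide product.
Total: 3 elementary steps.

3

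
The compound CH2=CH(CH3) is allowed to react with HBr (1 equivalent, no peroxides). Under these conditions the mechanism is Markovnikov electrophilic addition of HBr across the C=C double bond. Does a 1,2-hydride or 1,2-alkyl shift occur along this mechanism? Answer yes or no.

The first-formed carbocation is secondary.
No single 1,2-shift to an adjacent carbon would produce a more-substituted cation than the one already present, so no rearrangement occurs.

no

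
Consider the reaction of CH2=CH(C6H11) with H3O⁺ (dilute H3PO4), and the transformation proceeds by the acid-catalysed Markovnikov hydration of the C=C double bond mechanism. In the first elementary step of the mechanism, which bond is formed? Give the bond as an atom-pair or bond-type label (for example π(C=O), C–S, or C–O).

Step 1: The π electrons of the C=C bond attack a proton of H3O⁺; Markovnikov addition places the new C–H on the less-substituted alkene carbon, so the positive charge ends up on the more-substituted carbon — a secondary carbocation. H2O is released.
The bond formed in this step is the C–H bond.

C–H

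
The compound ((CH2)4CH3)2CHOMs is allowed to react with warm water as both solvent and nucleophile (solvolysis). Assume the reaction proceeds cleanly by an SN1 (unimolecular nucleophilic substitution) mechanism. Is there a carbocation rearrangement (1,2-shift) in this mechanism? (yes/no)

The first-formed carbocation is secondary.
No single 1,2-shift to an adjacent carbon would produce a more-substituted cation than the one already present, so no rearrangement occurs.

no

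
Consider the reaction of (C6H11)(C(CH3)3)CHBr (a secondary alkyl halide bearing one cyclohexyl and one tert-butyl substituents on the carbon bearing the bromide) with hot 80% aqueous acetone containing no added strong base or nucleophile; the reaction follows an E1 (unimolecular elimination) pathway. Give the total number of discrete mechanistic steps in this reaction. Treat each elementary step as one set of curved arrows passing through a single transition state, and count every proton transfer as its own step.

Step 1: The C–Br bond breaks with both electrons going to the bromide; Br⁻ leaves and a secondary carbocation remains.
Step 2: A 1,2-hydride shift from the adjacent cyclohexyl carbon moves the positive charge from the secondary centre to an adjacent carbon, generating a more stable tertiary carbocation.
Step 3: Loss of a β-proton to a water molecule of the solvent: the C–H bonding pair collapses toward the cationic carbon to form the C=C π bond, yielding the alkene.
Total: 3 elementary steps.

3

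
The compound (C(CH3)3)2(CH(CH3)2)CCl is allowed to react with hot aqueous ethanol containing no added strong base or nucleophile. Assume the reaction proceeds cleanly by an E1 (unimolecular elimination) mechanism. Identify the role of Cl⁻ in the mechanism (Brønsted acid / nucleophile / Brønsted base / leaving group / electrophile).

leaving group

Step 1: Unassisted departure of Cl⁻ (taking the C–Cl bonding pair) generates a tertiary carbocation.
Cl⁻ departs with both electrons of the breaking σ-bond — that is the definition of a leaving group.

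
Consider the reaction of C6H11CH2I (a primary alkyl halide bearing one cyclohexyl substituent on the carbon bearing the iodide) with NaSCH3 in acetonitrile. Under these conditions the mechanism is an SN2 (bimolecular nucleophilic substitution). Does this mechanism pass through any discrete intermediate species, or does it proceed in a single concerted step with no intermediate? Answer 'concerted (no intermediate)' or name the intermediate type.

concerted (no intermediate)

Backside attack by CH3S⁻ on the carbon bearing the iodide: the new C–S bond forms as the C–I bond breaks, with Walden inversion at carbon.
All bond changes occur in one transition state; no discrete intermediate is formed.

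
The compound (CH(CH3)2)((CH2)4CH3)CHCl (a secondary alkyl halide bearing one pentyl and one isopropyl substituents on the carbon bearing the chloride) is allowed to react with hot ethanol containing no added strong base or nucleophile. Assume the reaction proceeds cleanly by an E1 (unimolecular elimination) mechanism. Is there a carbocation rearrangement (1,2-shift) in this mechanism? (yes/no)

yes

The first-formed carbocation is secondary.
The adjacent isopropyl carbon already bears 2 other carbon substituents and has a hydrogen to migrate; after a 1,2-hydride shift from that carbon the positive charge sits on a tertiary centre.
Tertiary is more stable than secondary, so the shift occurs.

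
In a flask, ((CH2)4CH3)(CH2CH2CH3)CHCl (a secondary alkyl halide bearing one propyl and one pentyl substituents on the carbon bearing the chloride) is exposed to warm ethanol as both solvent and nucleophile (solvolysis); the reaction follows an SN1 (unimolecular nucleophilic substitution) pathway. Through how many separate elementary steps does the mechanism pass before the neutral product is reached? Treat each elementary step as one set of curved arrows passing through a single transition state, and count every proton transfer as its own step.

Step 1: Ionisation: the C–Cl σ-bond cleaves heterolytically; both bonding electrons depart with Cl⁻, leaving a secondary carbocation at the α-carbon.
(No 1,2-shift: no single shift to an adjacent carbon would give a more stable cation.)
Step 2: CH3CH2OH donates an oxygen lone pair into the empty p orbital of the cation, giving a protonated ether (an oxonium ion).
Step 3: Deprotonation of the oxonium oxygen by solvent ethanol yields the neutral ether.
Total: 3 elementary steps.

3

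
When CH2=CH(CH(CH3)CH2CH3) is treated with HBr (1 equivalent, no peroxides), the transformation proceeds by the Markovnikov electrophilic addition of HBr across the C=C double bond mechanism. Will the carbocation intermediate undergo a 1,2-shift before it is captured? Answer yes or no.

yes

The first-formed carbocation is secondary.
The adjacent sec-butyl carbon already bears 2 other carbon substituents and has a hydrogen to migrate; after a 1,2-hydride shift from that carbon the positive charge sits on a tertiary centre.
Tertiary is more stable than secondary, so the shift occurs.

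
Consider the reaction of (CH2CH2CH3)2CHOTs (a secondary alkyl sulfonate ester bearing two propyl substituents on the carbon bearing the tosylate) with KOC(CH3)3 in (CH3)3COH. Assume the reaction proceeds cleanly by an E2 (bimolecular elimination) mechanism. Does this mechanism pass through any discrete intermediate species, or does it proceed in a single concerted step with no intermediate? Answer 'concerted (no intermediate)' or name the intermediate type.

In one step, (CH3)3CO⁻ pulls off a β-proton, the C–O bond cleaves, and a C=C double bond forms between the α- and β-carbons (E2, anti elimination).
All bond changes occur in one transition state; no discrete intermediate is formed.

concerted (no intermediate)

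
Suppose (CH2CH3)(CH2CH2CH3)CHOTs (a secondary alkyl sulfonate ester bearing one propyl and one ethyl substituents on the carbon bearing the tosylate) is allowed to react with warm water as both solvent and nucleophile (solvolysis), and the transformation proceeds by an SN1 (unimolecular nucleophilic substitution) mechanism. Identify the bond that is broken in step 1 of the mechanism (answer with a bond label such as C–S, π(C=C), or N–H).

Step 1: Unassisted departure of TsO⁻ (taking the C–O bonding pair) generates a secondary carbocation.
The bond broken in this step is the C–O bond.

C–O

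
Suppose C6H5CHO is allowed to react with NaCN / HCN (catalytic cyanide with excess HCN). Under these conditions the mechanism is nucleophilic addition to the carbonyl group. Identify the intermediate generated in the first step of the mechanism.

Step 1: Nucleophilic addition: CN⁻ adds to the carbonyl carbon, pushing the π(C=O) electron pair onto oxygen and giving a tetrahedral alkoxide.
After step 1 the species present is a tetrahedral alkoxide intermediate.

tetrahedral alkoxide intermediate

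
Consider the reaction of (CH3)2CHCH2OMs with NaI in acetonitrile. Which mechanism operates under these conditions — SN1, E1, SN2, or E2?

SN2

Conditions: a primary substrate with a strong nucleophile in the polar aprotic solvent acetonitrile.
These conditions are the textbook signature of the SN2 pathway.
An unhindered substrate with a strong nucleophile in a polar aprotic solvent favours one-step backside displacement.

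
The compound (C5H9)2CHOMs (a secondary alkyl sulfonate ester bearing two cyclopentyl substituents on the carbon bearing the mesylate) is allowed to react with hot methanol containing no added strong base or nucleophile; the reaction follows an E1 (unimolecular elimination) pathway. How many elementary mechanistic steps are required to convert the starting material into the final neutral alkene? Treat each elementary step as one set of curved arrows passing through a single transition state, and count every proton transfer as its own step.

Step 1: Unassisted departure of MsO⁻ (taking the C–O bonding pair) generates a secondary carbocation.
Step 2: A hydride (H with its bonding pair) migrates from the adjacent cyclopentyl carbon to the cationic centre — a 1,2-hydride shift — upgrading the secondary cation to a tertiary one.
Step 3: A methanol molecule (solvent) deprotonates a β-carbon; as the C–H bond breaks, those electrons form the new alkene π bond.
Total: 3 elementary steps.

3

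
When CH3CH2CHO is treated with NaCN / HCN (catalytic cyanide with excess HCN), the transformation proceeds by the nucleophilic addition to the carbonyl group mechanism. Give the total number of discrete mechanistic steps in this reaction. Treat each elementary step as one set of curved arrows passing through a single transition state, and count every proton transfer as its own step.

Step 1: A lone pair / filled orbital on CN⁻ attacks the electrophilic carbonyl carbon; the π(C=O) electrons shift onto oxygen, producing a tetrahedral alkoxide intermediate.
Step 2: The alkoxide oxygen removes a proton from HCN present in the mixture, giving a cyanohydrin and regenerating CN⁻.
Total: 2 elementary steps.

2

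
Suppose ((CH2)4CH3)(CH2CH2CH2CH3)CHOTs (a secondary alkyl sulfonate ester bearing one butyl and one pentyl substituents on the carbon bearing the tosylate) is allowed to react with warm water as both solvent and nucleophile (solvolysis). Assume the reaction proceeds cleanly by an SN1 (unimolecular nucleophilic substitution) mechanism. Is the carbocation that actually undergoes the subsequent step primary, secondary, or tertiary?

secondary

Step 1: Rate-determining heterolysis of the C–O bond gives TsO⁻ and a secondary carbocation.
No single 1,2-shift to an adjacent carbon would give a more-substituted cation, so no rearrangement occurs.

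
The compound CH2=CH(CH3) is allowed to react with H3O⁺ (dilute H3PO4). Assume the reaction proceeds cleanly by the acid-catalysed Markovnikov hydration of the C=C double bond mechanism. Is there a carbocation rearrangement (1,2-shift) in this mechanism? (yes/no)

The first-formed carbocation is secondary.
No single 1,2-shift to an adjacent carbon would produce a more-substituted cation than the one already present, so no rearrangement occurs.

no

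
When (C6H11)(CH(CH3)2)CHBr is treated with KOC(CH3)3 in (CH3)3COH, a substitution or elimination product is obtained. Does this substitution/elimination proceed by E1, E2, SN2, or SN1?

E2

Conditions: a strong/bulky base with a secondary substrate bearing a β-hydrogen.
These conditions are the textbook signature of the E2 pathway.
A strong (often hindered) base removes a β-H in concert with loss of the leaving group — bimolecular elimination.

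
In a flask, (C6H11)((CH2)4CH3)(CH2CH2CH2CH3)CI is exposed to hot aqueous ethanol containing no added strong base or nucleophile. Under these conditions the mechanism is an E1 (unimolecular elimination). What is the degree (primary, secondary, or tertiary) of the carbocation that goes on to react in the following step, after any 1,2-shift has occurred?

tertiary

Step 1: The C–I bond breaks with both electrons going to the iodide; I⁻ leaves and a tertiary carbocation remains.
No single 1,2-shift to an adjacent carbon would give a more-substituted cation, so no rearrangement occurs.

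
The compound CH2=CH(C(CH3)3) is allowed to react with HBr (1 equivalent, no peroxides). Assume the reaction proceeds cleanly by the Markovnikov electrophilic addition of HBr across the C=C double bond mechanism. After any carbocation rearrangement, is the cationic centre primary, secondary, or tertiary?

Step 1: Protonation of the alkene by HBr: the π bond acts as the nucleophile and picks up H⁺, giving the more stable (Markovnikov) secondary carbocation. The H–Br bond breaks heterolytically, releasing Br⁻.
Step 2: A methyl group with its bonding pair migrates from the adjacent tert-butyl carbon to the cationic centre — a 1,2-methyl shift — upgrading the secondary cation to a tertiary one.
The cation rearranges from secondary to tertiary via a 1,2-methyl shift from the adjacent tert-butyl carbon; the tertiary cation is what reacts next.

tertiary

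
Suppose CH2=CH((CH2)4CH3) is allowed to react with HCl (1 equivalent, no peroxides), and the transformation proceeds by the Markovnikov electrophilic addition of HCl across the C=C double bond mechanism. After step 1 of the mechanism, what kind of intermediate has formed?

Step 1: Protonation of the alkene by HCl: the π bond acts as the nucleophile and picks up H⁺, giving the more stable (Markovnikov) secondary carbocation. The H–Cl bond breaks heterolytically, releasing Cl⁻.
After step 1 the species present is a secondary carbocation.

secondary carbocation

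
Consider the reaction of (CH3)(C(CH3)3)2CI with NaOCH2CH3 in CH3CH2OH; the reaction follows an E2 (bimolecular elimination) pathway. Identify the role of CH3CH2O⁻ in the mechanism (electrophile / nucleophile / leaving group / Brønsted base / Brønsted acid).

Brønsted base

Step 1: The strong base CH3CH2O⁻ removes a β-hydrogen; in the same concerted event the electrons of the breaking C–H bond form the new π(C=C) bond and the C–I σ-bond breaks, expelling I⁻. Anti-periplanar geometry; one transition state.
CH3CH2O⁻ accepts a proton in a proton-transfer step — a Brønsted base.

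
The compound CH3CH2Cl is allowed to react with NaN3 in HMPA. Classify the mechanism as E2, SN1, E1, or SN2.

Conditions: a primary substrate with a strong nucleophile in the polar aprotic solvent HMPA.
These conditions are the textbook signature of the SN2 pathway.
An unhindered substrate with a strong nucleophile in a polar aprotic solvent favours one-step backside displacement.

SN2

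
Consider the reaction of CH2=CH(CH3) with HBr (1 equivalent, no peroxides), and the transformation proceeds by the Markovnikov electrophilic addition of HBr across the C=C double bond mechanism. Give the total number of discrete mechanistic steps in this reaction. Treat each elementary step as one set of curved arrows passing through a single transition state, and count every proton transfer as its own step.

Step 1: The π electrons of the C=C bond attack a proton of HBr; Markovnikov addition places the new C–H on the less-substituted alkene carbon, so the positive charge ends up on the more-substituted carbon — a secondary carbocation. The H–Br bond breaks heterolytically, releasing Br⁻.
(No 1,2-shift: no single shift to an adjacent carbon would give a more stable cation.)
Step 2: Br⁻ captures the cation: a lone pair on Br⁻ fills the empty p orbital, producing the alkyl halide product.
Total: 2 elementary steps.

2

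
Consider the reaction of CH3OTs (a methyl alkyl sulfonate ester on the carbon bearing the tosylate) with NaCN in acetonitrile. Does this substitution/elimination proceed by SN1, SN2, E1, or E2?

Conditions: a methyl substrate with a strong nucleophile in the polar aprotic solvent acetonitrile.
These conditions are the textbook signature of the SN2 pathway.
An unhindered substrate with a strong nucleophile in a polar aprotic solvent favours one-step backside displacement.

SN2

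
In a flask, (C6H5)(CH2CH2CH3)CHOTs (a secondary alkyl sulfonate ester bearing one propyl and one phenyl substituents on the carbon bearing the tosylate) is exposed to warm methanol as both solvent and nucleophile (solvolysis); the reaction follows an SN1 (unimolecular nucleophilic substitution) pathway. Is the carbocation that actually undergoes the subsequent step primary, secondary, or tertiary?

secondary

Step 1: Rate-determining heterolysis of the C–O bond gives TsO⁻ and a secondary carbocation.
No single 1,2-shift to an adjacent carbon would give a more-substituted cation, so no rearrangement occurs.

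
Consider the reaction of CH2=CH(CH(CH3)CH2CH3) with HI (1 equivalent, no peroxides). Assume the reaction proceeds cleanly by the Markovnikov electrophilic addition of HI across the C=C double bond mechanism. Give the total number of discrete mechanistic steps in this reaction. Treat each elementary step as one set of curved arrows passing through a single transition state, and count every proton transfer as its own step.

Step 1: Electrophilic addition begins with the π(C=C) electrons forming a bond to the proton of HI. Following Markovnikov's rule, the resulting cation is secondary. The H–I bond breaks heterolytically, releasing I⁻.
Step 2: A 1,2-hydride shift from the adjacent sec-butyl carbon moves the positive charge from the secondary centre to an adjacent carbon, generating a more stable tertiary carbocation.
Step 3: The I⁻ anion donates a lone pair to the carbocation, forming the new C–I σ-bond and giving the neutral alkyl halide.
Total: 3 elementary steps.

3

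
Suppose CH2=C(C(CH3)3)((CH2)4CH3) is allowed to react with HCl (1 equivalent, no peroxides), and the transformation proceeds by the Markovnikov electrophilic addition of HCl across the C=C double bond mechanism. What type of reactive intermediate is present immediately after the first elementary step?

tertiary carbocation

Step 1: The π electrons of the C=C bond attack a proton of HCl; Markovnikov addition places the new C–H on the less-substituted alkene carbon, so the positive charge ends up on the more-substituted carbon — a tertiary carbocation. The H–Cl bond breaks heterolytically, releasing Cl⁻.
After step 1 the species present is a tertiary carbocation.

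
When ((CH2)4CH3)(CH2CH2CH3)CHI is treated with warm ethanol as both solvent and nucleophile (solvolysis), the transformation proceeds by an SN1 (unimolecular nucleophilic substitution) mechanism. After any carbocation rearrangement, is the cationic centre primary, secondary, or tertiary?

secondary

Step 1: Rate-determining heterolysis of the C–I bond gives I⁻ and a secondary carbocation.
No single 1,2-shift to an adjacent carbon would give a more-substituted cation, so no rearrangement occurs.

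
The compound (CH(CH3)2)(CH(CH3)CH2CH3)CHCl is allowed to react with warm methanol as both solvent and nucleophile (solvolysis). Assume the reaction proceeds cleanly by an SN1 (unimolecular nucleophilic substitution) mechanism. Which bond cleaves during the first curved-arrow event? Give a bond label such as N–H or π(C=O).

Step 1: Unassisted departure of Cl⁻ (taking the C–Cl bonding pair) generates a secondary carbocation.
The bond broken in this step is the C–Cl bond.

C–Cl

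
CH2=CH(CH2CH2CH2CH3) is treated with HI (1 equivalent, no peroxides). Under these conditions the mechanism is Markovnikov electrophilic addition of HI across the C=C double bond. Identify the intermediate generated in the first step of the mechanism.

secondary carbocation

Step 1: Electrophilic addition begins with the π(C=C) electrons forming a bond to the proton of HI. Following Markovnikov's rule, the resulting cation is secondary. The H–I bond breaks heterolytically, releasing I⁻.
After step 1 the species present is a secondary carbocation.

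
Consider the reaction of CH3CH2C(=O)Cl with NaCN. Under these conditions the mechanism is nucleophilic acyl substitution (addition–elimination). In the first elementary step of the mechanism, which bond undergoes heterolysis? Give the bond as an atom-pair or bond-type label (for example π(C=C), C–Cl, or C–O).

Step 1: A lone pair on the C of CN⁻ attacks the electrophilic acyl carbon; the π(C=O) electrons move onto oxygen, giving a tetrahedral intermediate.
The bond broken in this step is the π(C=O) bond.

π(C=O)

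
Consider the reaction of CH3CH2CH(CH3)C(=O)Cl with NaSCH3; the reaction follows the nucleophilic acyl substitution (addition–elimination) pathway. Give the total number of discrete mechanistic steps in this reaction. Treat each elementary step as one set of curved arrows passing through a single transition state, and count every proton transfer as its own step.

2

Step 1: CH3S⁻ adds to the carbonyl carbon; the C=O π electrons shift onto oxygen and a tetrahedral alkoxide intermediate forms.
Step 2: Collapse of the tetrahedral intermediate: the alkoxide oxygen pushes its lone pair back to re-form C=O while Cl⁻ leaves.
Total: 2 elementary steps.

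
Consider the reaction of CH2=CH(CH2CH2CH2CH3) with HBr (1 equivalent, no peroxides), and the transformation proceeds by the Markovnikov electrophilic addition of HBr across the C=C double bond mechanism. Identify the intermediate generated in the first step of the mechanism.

Step 1: Protonation of the alkene by HBr: the π bond acts as the nucleophile and picks up H⁺, giving the more stable (Markovnikov) secondary carbocation. The H–Br bond breaks heterolytically, releasing Br⁻.
After step 1 the species present is a secondary carbocation.

secondary carbocation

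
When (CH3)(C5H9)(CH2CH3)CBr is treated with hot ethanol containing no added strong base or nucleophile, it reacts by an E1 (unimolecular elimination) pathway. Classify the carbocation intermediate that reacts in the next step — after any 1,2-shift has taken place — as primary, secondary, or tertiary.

Step 1: Ionisation: the C–Br σ-bond cleaves heterolytically; both bonding electrons depart with Br⁻, leaving a tertiary carbocation at the α-carbon.
No single 1,2-shift to an adjacent carbon would give a more-substituted cation, so no rearrangement occurs.

tertiary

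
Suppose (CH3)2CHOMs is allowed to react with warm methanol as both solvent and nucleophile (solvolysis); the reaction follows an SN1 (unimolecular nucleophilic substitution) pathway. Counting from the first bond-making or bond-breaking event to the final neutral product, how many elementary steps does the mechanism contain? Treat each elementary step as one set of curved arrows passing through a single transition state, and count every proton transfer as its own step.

Step 1: Ionisation: the C–O σ-bond cleaves heterolytically; both bonding electrons depart with MsO⁻, leaving a secondary carbocation at the α-carbon.
(No 1,2-shift: no single shift to an adjacent carbon would give a more stable cation.)
Step 2: Nucleophilic capture: the oxygen of CH3OH bonds to the cationic carbon, producing an oxonium-ion intermediate.
Step 3: Proton transfer from the O–H of the oxonium ion to a solvent molecule delivers the neutral ether.
Total: 3 elementary steps.

3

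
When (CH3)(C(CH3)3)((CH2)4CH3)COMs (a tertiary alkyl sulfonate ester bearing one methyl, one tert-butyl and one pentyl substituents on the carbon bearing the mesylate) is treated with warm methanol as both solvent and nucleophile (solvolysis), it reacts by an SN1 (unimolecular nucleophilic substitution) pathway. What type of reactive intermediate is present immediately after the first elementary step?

Step 1: Rate-determining heterolysis of the C–O bond gives MsO⁻ and a tertiary carbocation.
After step 1 the species present is a tertiary carbocation.

tertiary carbocation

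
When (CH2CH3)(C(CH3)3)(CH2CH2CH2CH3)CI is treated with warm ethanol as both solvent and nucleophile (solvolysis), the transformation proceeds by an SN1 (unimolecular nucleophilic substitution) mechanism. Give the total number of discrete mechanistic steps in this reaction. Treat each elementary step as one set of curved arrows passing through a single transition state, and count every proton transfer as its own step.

3

Step 1: Ionisation: the C–I σ-bond cleaves heterolytically; both bonding electrons depart with I⁻, leaving a tertiary carbocation at the α-carbon.
(No 1,2-shift: no single shift to an adjacent carbon would give a more stable cation.)
Step 2: A lone pair on the oxygen of CH3CH2OH attacks the carbocation, forming a new C–O σ-bond and an oxonium ion.
Step 3: A second solvent molecule removes the proton on oxygen, giving the neutral ether product.
Total: 3 elementary steps.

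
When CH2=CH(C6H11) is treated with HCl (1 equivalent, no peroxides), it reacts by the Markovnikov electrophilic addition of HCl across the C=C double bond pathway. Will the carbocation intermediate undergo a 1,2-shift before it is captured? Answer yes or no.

The first-formed carbocation is secondary.
The adjacent cyclohexyl carbon already bears 2 other carbon substituents and has a hydrogen to migrate; after a 1,2-hydride shift from that carbon the positive charge sits on a tertiary centre.
Tertiary is more stable than secondary, so the shift occurs.

yes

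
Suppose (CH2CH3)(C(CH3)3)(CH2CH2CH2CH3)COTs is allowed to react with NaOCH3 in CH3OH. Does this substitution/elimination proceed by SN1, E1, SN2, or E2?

E2

Conditions: a strong base with a tertiary substrate bearing a β-hydrogen.
These conditions are the textbook signature of the E2 pathway.
A strong (often hindered) base removes a β-H in concert with loss of the leaving group — bimolecular elimination.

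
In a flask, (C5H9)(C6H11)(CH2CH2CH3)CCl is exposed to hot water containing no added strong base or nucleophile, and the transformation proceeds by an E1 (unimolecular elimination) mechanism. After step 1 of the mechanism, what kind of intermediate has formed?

Step 1: Unassisted departure of Cl⁻ (taking the C–Cl bonding pair) generates a tertiary carbocation.
After step 1 the species present is a tertiary carbocation.

tertiary carbocation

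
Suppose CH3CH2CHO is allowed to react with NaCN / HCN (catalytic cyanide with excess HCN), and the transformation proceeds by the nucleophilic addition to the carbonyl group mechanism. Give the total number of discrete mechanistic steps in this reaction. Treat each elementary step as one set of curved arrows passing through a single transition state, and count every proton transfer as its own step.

Step 1: CN⁻ attacks the sp² carbonyl carbon; the C=O π bond breaks and the electrons end up as a lone pair on the alkoxide oxygen of the tetrahedral intermediate.
Step 2: The alkoxide is protonated in situ by undissociated HCN, yielding a cyanohydrin; the CN⁻ so formed carries on the cycle.
Total: 2 elementary steps.

2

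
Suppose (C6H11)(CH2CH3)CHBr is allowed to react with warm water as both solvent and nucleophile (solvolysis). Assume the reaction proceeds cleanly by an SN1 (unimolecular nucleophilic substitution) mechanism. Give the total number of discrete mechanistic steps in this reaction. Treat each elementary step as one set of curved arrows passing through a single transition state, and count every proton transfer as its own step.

4

Step 1: Unassisted departure of Br⁻ (taking the C–Br bonding pair) generates a secondary carbocation.
Step 2: Carbocation rearrangement: a 1,2-hydride shift from the adjacent cyclohexyl carbon converts the initially-formed secondary cation into the more stable tertiary cation.
Step 3: Nucleophilic capture: the oxygen of H2O bonds to the cationic carbon, producing an oxonium-ion intermediate.
Step 4: A second solvent molecule removes the proton on oxygen, giving the neutral alcohol product.
Total: 4 elementary steps.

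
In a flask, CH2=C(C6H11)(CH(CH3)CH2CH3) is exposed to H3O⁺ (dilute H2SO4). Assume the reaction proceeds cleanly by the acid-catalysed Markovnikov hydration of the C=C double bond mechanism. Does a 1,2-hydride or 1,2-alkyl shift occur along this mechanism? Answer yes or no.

The first-formed carbocation is tertiary.
No single 1,2-shift to an adjacent carbon would produce a more-substituted cation than the one already present, so no rearrangement occurs.

no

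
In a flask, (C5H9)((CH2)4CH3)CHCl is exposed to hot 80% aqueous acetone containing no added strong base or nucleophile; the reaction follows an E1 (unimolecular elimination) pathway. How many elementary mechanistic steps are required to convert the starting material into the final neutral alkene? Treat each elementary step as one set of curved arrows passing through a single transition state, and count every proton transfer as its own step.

3

Step 1: Rate-determining heterolysis of the C–Cl bond gives Cl⁻ and a secondary carbocation.
Step 2: Carbocation rearrangement: a 1,2-hydride shift from the adjacent cyclopentyl carbon converts the initially-formed secondary cation into the more stable tertiary cation.
Step 3: Loss of a β-proton to a water molecule of the solvent: the C–H bonding pair collapses toward the cationic carbon to form the C=C π bond, yielding the alkene.
Total: 3 elementary steps.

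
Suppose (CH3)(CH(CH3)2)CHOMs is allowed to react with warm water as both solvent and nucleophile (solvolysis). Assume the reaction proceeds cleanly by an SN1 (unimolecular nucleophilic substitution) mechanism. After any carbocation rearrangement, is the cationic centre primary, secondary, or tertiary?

tertiary

Step 1: Ionisation: the C–O σ-bond cleaves heterolytically; both bonding electrons depart with MsO⁻, leaving a secondary carbocation at the α-carbon.
Step 2: A hydride (H with its bonding pair) migrates from the adjacent isopropyl carbon to the cationic centre — a 1,2-hydride shift — upgrading the secondary cation to a tertiary one.
The cation rearranges from secondary to tertiary via a 1,2-hydride shift from the adjacent isopropyl carbon; the tertiary cation is what reacts next.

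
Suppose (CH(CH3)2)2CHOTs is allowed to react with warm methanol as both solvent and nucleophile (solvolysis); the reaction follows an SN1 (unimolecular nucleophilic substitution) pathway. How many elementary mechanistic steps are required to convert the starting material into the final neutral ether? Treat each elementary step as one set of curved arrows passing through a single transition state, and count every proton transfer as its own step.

Step 1: The C–O bond breaks with both electrons going to the tosylate; TsO⁻ leaves and a secondary carbocation remains.
Step 2: A hydride (H with its bonding pair) migrates from the adjacent isopropyl carbon to the cationic centre — a 1,2-hydride shift — upgrading the secondary cation to a tertiary one.
Step 3: A lone pair on the oxygen of CH3OH attacks the carbocation, forming a new C–O σ-bond and an oxonium ion.
Step 4: Deprotonation of the oxonium oxygen by solvent methanol yields the neutral ether.
Total: 4 elementary steps.

4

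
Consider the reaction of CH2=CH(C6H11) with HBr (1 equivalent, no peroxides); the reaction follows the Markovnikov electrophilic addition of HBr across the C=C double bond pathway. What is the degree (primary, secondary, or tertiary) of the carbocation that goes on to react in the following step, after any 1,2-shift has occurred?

Step 1: Electrophilic addition begins with the π(C=C) electrons forming a bond to the proton of HBr. Following Markovnikov's rule, the resulting cation is secondary. The H–Br bond breaks heterolytically, releasing Br⁻.
Step 2: A 1,2-hydride shift from the adjacent cyclohexyl carbon moves the positive charge from the secondary centre to an adjacent carbon, generating a more stable tertiary carbocation.
The cation rearranges from secondary to tertiary via a 1,2-hydride shift from the adjacent cyclohexyl carbon; the tertiary cation is what reacts next.

tertiary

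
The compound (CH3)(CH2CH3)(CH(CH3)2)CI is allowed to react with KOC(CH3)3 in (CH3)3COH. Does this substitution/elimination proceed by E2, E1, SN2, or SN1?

Conditions: a strong/bulky base with a tertiary substrate bearing a β-hydrogen.
These conditions are the textbook signature of the E2 pathway.
A strong (often hindered) base removes a β-H in concert with loss of the leaving group — bimolecular elimination.

E2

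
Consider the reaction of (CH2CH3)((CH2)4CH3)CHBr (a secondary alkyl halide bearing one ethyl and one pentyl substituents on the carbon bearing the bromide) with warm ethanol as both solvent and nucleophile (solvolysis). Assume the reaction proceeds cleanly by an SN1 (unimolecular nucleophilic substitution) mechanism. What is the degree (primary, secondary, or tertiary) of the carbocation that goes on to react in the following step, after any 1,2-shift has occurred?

secondary

Step 1: Ionisation: the C–Br σ-bond cleaves heterolytically; both bonding electrons depart with Br⁻, leaving a secondary carbocation at the α-carbon.
No single 1,2-shift to an adjacent carbon would give a more-substituted cation, so no rearrangement occurs.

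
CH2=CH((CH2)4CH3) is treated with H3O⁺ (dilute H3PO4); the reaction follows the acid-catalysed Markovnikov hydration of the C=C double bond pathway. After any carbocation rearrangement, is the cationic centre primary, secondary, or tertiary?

Step 1: The π electrons of the C=C bond attack a proton of H3O⁺; Markovnikov addition places the new C–H on the less-substituted alkene carbon, so the positive charge ends up on the more-substituted carbon — a secondary carbocation. H2O is released.
No single 1,2-shift to an adjacent carbon would give a more-substituted cation, so no rearrangement occurs.

secondary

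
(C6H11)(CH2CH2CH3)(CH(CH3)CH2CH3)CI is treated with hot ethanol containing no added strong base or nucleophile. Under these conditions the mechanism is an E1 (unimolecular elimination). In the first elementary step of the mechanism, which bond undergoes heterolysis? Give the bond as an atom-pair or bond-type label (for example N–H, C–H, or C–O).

C–I

Step 1: Unassisted departure of I⁻ (taking the C–I bonding pair) generates a tertiary carbocation.
The bond broken in this step is the C–I bond.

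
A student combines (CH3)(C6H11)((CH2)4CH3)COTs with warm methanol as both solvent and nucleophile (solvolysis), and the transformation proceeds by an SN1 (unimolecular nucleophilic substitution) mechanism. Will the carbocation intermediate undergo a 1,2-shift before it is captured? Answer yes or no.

The first-formed carbocation is tertiary.
No single 1,2-shift to an adjacent carbon would produce a more-substituted cation than the one already present, so no rearrangement occurs.

no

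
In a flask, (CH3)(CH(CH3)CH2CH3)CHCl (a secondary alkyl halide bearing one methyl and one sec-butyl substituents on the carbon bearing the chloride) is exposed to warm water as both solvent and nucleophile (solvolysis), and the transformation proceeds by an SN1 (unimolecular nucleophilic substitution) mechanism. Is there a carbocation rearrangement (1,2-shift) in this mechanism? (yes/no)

The first-formed carbocation is secondary.
The adjacent sec-butyl carbon already bears 2 other carbon substituents and has a hydrogen to migrate; after a 1,2-hydride shift from that carbon the positive charge sits on a tertiary centre.
Tertiary is more stable than secondary, so the shift occurs.

yes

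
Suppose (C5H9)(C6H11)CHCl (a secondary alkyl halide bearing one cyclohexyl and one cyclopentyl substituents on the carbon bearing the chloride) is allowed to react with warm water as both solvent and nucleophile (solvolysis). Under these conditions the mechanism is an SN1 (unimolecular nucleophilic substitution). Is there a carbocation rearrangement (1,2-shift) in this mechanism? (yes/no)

yes

The first-formed carbocation is secondary.
The adjacent cyclohexyl carbon already bears 2 other carbon substituents and has a hydrogen to migrate; after a 1,2-hydride shift from that carbon the positive charge sits on a tertiary centre.
Tertiary is more stable than secondary, so the shift occurs.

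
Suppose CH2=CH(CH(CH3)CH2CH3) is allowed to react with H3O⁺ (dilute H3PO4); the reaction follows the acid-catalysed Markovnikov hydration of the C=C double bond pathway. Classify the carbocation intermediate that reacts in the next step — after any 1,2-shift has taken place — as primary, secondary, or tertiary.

tertiary

Step 1: Protonation of the alkene by H3O⁺: the π bond acts as the nucleophile and picks up H⁺, giving the more stable (Markovnikov) secondary carbocation. H2O is released.
Step 2: A 1,2-hydride shift from the adjacent sec-butyl carbon moves the positive charge from the secondary centre to an adjacent carbon, generating a more stable tertiary carbocation.
The cation rearranges from secondary to tertiary via a 1,2-hydride shift from the adjacent sec-butyl carbon; the tertiary cation is what reacts next.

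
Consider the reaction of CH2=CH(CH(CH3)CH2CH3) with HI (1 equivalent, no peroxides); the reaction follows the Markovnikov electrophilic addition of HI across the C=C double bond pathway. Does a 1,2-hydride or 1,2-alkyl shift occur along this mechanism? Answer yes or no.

yes

The first-formed carbocation is secondary.
The adjacent sec-butyl carbon already bears 2 other carbon substituents and has a hydrogen to migrate; after a 1,2-hydride shift from that carbon the positive charge sits on a tertiary centre.
Tertiary is more stable than secondary, so the shift occurs.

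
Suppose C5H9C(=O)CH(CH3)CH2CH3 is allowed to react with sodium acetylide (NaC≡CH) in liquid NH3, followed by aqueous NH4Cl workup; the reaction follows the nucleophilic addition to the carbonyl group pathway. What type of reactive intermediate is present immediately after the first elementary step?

tetrahedral alkoxide intermediate

Step 1: Nucleophilic addition: HC≡C⁻ adds to the carbonyl carbon, pushing the π(C=O) electron pair onto oxygen and giving a tetrahedral alkoxide.
After step 1 the species present is a tetrahedral alkoxide intermediate.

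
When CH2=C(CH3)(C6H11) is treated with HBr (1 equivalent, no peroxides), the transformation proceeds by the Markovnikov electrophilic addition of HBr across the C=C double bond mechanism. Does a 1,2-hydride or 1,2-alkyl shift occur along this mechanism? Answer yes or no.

no

The first-formed carbocation is tertiary.
No single 1,2-shift to an adjacent carbon would produce a more-substituted cation than the one already present, so no rearrangement occurs.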